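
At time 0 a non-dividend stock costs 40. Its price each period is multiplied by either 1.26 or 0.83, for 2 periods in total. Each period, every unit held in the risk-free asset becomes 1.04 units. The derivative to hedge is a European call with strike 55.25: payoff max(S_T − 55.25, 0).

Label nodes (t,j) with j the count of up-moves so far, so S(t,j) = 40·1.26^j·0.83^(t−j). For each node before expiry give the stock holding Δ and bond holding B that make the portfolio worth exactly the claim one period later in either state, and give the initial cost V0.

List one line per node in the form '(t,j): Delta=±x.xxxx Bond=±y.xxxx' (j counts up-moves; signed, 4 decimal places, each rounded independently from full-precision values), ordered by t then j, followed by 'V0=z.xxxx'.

No-arbitrage ⇒ martingale measure with p* = (R−d)/(u−d) = 0.4884.
At expiry t=2: V(2,0)=0.0000, V(2,1)=0.0000, V(2,2)=8.2540
  t=1,j=0: stock 33.2000 → up 41.8320 (V=0.0000), down 27.5560 (V=0.0000). Price 0.0000; hedge Δ=0.0000, bond B=0.0000.
  t=1,j=1: stock 50.4000 → up 63.5040 (V=8.2540), down 41.8320 (V=0.0000). Price 3.8760; hedge Δ=0.3809, bond B=-15.3194.
  t=0,j=0: stock 40.0000 → up 50.4000 (V=3.8760), down 33.2000 (V=0.0000). Price 1.8201; hedge Δ=0.2253, bond B=-7.1938.
Each (Δ,B) replicates both successor values, so the strategy is self-financing and V0 is arbitrage-free.

(0,0): Delta=0.2253 Bond=-7.1938
(1,0): Delta=0.0000 Bond=0.0000
(1,1): Delta=0.3809 Bond=-15.3194
V0=1.8201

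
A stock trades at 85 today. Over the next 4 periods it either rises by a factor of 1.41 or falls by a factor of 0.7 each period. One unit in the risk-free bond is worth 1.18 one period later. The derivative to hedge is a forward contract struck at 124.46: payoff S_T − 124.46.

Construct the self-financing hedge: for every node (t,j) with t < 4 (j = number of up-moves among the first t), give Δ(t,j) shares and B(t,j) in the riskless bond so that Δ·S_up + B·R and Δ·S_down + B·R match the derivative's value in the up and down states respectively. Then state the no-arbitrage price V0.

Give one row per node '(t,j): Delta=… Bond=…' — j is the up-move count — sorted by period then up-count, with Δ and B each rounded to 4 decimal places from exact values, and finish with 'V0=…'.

Since d<R<u, set p* = (R−d)/(u−d) = 0.6761; price each node as the discounted p*-expectation of its children.
Terminal values V(4,·): V(4,0)=-104.0515, V(4,1)=-83.3514, V(4,2)=-41.6556, V(4,3)=42.3316, V(4,4)=211.5060
  t=3,j=0: stock 29.1550 → up 41.1085 (V=-83.3514), down 20.4085 (V=-104.0515). Price -76.3196; hedge Δ=1.0000, bond B=-105.4746.
  t=3,j=1: stock 58.7265 → up 82.8044 (V=-41.6556), down 41.1085 (V=-83.3514). Price -46.7481; hedge Δ=1.0000, bond B=-105.4746.
  t=3,j=2: stock 118.2919 → up 166.7916 (V=42.3316), down 82.8044 (V=-41.6556). Price 12.8174; hedge Δ=1.0000, bond B=-105.4746.
  t=3,j=3: stock 238.2738 → up 335.9660 (V=211.5060), down 166.7916 (V=42.3316). Price 132.7992; hedge Δ=1.0000, bond B=-105.4746.
  t=2,j=0: stock 41.6500 → up 58.7265 (V=-46.7481), down 29.1550 (V=-76.3196). Price -47.7352; hedge Δ=1.0000, bond B=-89.3852.
  t=2,j=1: stock 83.8950 → up 118.2919 (V=12.8174), down 58.7265 (V=-46.7481). Price -5.4902; hedge Δ=1.0000, bond B=-89.3852.
  t=2,j=2: stock 168.9885 → up 238.2738 (V=132.7992), down 118.2919 (V=12.8174). Price 79.6033; hedge Δ=1.0000, bond B=-89.3852.
  t=1,j=0: stock 59.5000 → up 83.8950 (V=-5.4902), down 41.6500 (V=-47.7352). Price -16.2502; hedge Δ=1.0000, bond B=-75.7502.
  t=1,j=1: stock 119.8500 → up 168.9885 (V=79.6033), down 83.8950 (V=-5.4902). Price 44.0998; hedge Δ=1.0000, bond B=-75.7502.
  t=0,j=0: stock 85.0000 → up 119.8500 (V=44.0998), down 59.5000 (V=-16.2502). Price 20.8049; hedge Δ=1.0000, bond B=-64.1951.
Check: Δ(0,0)·S0 + B(0,0) = 20.8049 = V0.

(0,0): Delta=1.0000 Bond=-64.1951
(1,0): Delta=1.0000 Bond=-75.7502
(1,1): Delta=1.0000 Bond=-75.7502
(2,0): Delta=1.0000 Bond=-89.3852
(2,1): Delta=1.0000 Bond=-89.3852
(2,2): Delta=1.0000 Bond=-89.3852
(3,0): Delta=1.0000 Bond=-105.4746
(3,1): Delta=1.0000 Bond=-105.4746
(3,2): Delta=1.0000 Bond=-105.4746
(3,3): Delta=1.0000 Bond=-105.4746
V0=20.8049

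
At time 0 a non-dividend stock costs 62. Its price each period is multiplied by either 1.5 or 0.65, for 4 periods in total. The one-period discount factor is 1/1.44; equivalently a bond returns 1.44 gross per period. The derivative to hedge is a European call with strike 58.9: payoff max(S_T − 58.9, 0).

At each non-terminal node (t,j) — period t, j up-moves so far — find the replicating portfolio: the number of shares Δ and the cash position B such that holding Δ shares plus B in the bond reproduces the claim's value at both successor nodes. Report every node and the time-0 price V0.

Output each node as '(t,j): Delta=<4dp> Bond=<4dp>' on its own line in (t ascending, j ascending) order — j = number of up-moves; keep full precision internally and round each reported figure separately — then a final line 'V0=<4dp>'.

(0,0): Delta=0.9970 Bond=-13.5032
(1,0): Delta=0.9374 Bond=-17.0403
(1,1): Delta=0.9990 Bond=-19.6273
(2,0): Delta=0.0011 Bond=-0.0133
(2,1): Delta=0.9682 Bond=-26.4007
(2,2): Delta=1.0000 Bond=-28.4047
(3,0): Delta=0.0000 Bond=0.0000
(3,1): Delta=0.0012 Bond=-0.0206
(3,2): Delta=1.0000 Bond=-40.9028
(3,3): Delta=1.0000 Bond=-40.9028
V0=48.3122

Risk-neutral probability p* = (R−d)/(u−d) = (1.44−0.65)/(1.5−0.65) = 0.9294.
Terminal payoffs: V(4,0)=0.0000, V(4,1)=0.0000, V(4,2)=0.0388, V(4,3)=77.1125, V(4,4)=254.9750
  t=3,j=0: stock 17.0267 → up 25.5401 (V=0.0000), down 11.0674 (V=0.0000). Price 0.0000; hedge Δ=0.0000, bond B=0.0000.
  t=3,j=1: stock 39.2925 → up 58.9388 (V=0.0388), down 25.5401 (V=0.0000). Price 0.0250; hedge Δ=0.0012, bond B=-0.0206.
  t=3,j=2: stock 90.6750 → up 136.0125 (V=77.1125), down 58.9387 (V=0.0388). Price 49.7722; hedge Δ=1.0000, bond B=-40.9028.
  t=3,j=3: stock 209.2500 → up 313.8750 (V=254.9750), down 136.0125 (V=77.1125). Price 168.3472; hedge Δ=1.0000, bond B=-40.9028.
  t=2,j=0: stock 26.1950 → up 39.2925 (V=0.0250), down 17.0268 (V=0.0000). Price 0.0161; hedge Δ=0.0011, bond B=-0.0133.
  t=2,j=1: stock 60.4500 → up 90.6750 (V=49.7722), down 39.2925 (V=0.0250). Price 32.1255; hedge Δ=0.9682, bond B=-26.4007.
  t=2,j=2: stock 139.5000 → up 209.2500 (V=168.3472), down 90.6750 (V=49.7722). Price 111.0953; hedge Δ=1.0000, bond B=-28.4047.
  t=1,j=0: stock 40.3000 → up 60.4500 (V=32.1255), down 26.1950 (V=0.0161). Price 20.7354; hedge Δ=0.9374, bond B=-17.0403.
  t=1,j=1: stock 93.0000 → up 139.5000 (V=111.0953), down 60.4500 (V=32.1255). Price 73.2784; hedge Δ=0.9990, bond B=-19.6273.
  t=0,j=0: stock 62.0000 → up 93.0000 (V=73.2784), down 40.3000 (V=20.7354). Price 48.3122; hedge Δ=0.9970, bond B=-13.5032.
Self-financing check: at every node Δ·S+B equals the discounted successor values.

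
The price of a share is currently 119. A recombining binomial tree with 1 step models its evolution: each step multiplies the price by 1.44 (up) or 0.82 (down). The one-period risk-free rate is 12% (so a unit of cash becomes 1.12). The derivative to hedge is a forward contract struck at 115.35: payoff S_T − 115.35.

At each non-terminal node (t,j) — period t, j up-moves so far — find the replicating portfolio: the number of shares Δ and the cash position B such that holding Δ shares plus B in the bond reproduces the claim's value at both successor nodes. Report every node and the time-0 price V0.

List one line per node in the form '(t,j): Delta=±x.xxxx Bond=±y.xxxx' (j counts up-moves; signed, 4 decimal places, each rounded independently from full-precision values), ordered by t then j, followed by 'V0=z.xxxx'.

No-arbitrage ⇒ martingale measure with p* = (R−d)/(u−d) = 0.4839.
Terminal values V(1,·): V(1,0)=-17.7700, V(1,1)=56.0100
(0,0): S=119.0000. Δ = (V_up−V_dn)/(S_up−S_dn) = (56.0100−-17.7700)/(171.3600−97.5800) = 1.0000. V = [p*·56.0100 + (1−p*)·-17.7700]/1.12 = 16.0089. B = V − Δ·S = -102.9911.
The time-0 hedge costs 16.0089, which is the no-arbitrage price.

(0,0): Delta=1.0000 Bond=-102.9911
V0=16.0089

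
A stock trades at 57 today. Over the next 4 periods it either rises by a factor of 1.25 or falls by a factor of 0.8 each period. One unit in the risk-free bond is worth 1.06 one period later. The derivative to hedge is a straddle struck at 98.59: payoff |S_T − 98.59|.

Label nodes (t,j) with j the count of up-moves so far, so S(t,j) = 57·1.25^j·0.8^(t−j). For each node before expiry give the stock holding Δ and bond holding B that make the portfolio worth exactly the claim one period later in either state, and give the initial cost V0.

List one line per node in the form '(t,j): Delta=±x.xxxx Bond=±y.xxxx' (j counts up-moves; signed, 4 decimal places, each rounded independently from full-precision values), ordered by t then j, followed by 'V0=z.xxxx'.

The replicating-portfolio and risk-neutral prices coincide; use p* = (1.06−0.8)/(1.25−0.8) = 0.5778 for the latter.
Terminal payoffs: V(4,0)=75.2428, V(4,1)=62.1100, V(4,2)=41.5900, V(4,3)=9.5275, V(4,4)=40.5702
Node (3,0) S=29.1840: V=(p*·62.1100+(1−p*)·75.2428)/1.06=63.8254; Δ=(62.1100−75.2428)/(36.4800−23.3472)=-1.0000; B=V−Δ·S=93.0094
Node (3,1) S=45.6000: V=(p*·41.5900+(1−p*)·62.1100)/1.06=47.4094; Δ=(41.5900−62.1100)/(57.0000−36.4800)=-1.0000; B=V−Δ·S=93.0094
Node (3,2) S=71.2500: V=(p*·9.5275+(1−p*)·41.5900)/1.06=21.7594; Δ=(9.5275−41.5900)/(89.0625−57.0000)=-1.0000; B=V−Δ·S=93.0094
Node (3,3) S=111.3281: V=(p*·40.5702+(1−p*)·9.5275)/1.06=25.9087; Δ=(40.5702−9.5275)/(139.1602−89.0625)=0.6196; B=V−Δ·S=-43.0749
Node (2,0) S=36.4800: V=(p*·47.4094+(1−p*)·63.8254)/1.06=51.2647; Δ=(47.4094−63.8254)/(45.6000−29.1840)=-1.0000; B=V−Δ·S=87.7447
Node (2,1) S=57.0000: V=(p*·21.7594+(1−p*)·47.4094)/1.06=30.7447; Δ=(21.7594−47.4094)/(71.2500−45.6000)=-1.0000; B=V−Δ·S=87.7447
Node (2,2) S=89.0625: V=(p*·25.9087+(1−p*)·21.7594)/1.06=22.7894; Δ=(25.9087−21.7594)/(111.3281−71.2500)=0.1035; B=V−Δ·S=13.5688
Node (1,0) S=45.6000: V=(p*·30.7447+(1−p*)·51.2647)/1.06=37.1781; Δ=(30.7447−51.2647)/(57.0000−36.4800)=-1.0000; B=V−Δ·S=82.7781
Node (1,1) S=71.2500: V=(p*·22.7894+(1−p*)·30.7447)/1.06=24.6683; Δ=(22.7894−30.7447)/(89.0625−57.0000)=-0.2481; B=V−Δ·S=42.3467
Node (0,0) S=57.0000: V=(p*·24.6683+(1−p*)·37.1781)/1.06=28.2549; Δ=(24.6683−37.1781)/(71.2500−45.6000)=-0.4877; B=V−Δ·S=56.0545
Root portfolio cost Δ·57+B reproduces V0=28.2549.

(0,0): Delta=-0.4877 Bond=56.0545
(1,0): Delta=-1.0000 Bond=82.7781
(1,1): Delta=-0.2481 Bond=42.3467
(2,0): Delta=-1.0000 Bond=87.7447
(2,1): Delta=-1.0000 Bond=87.7447
(2,2): Delta=0.1035 Bond=13.5688
(3,0): Delta=-1.0000 Bond=93.0094
(3,1): Delta=-1.0000 Bond=93.0094
(3,2): Delta=-1.0000 Bond=93.0094
(3,3): Delta=0.6196 Bond=-43.0749
V0=28.2549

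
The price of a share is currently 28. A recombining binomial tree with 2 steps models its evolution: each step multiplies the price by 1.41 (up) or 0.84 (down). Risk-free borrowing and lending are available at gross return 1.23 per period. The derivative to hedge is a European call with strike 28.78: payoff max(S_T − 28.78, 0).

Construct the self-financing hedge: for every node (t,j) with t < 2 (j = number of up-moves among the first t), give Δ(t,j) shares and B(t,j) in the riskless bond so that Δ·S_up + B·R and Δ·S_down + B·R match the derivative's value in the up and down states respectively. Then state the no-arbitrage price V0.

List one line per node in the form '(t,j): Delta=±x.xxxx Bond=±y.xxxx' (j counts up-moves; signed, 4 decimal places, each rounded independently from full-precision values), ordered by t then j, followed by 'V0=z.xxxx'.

(0,0): Delta=0.8548 Bond=-14.3641
(1,0): Delta=0.3269 Bond=-5.2516
(1,1): Delta=1.0000 Bond=-23.3984
V0=9.5717

Risk-neutral probability p* = (R−d)/(u−d) = (1.23−0.84)/(1.41−0.84) = 0.6842.
At expiry t=2: V(2,0)=0.0000, V(2,1)=4.3832, V(2,2)=26.8868
  t=1,j=0: stock 23.5200 → up 33.1632 (V=4.3832), down 19.7568 (V=0.0000). Price 2.4382; hedge Δ=0.3269, bond B=-5.2516.
  t=1,j=1: stock 39.4800 → up 55.6668 (V=26.8868), down 33.1632 (V=4.3832). Price 16.0816; hedge Δ=1.0000, bond B=-23.3984.
  t=0,j=0: stock 28.0000 → up 39.4800 (V=16.0816), down 23.5200 (V=2.4382). Price 9.5717; hedge Δ=0.8548, bond B=-14.3641.
Root portfolio cost Δ·28+B reproduces V0=9.5717.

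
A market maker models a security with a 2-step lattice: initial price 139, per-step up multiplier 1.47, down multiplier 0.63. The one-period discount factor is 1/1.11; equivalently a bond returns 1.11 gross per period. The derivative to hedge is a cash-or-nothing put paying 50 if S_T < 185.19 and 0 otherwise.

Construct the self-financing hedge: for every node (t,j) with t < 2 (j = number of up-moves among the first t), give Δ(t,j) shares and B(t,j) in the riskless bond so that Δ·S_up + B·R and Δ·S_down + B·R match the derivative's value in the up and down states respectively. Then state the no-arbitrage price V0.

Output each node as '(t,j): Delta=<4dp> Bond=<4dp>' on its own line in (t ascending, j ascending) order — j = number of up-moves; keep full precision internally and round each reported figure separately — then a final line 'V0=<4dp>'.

No-arbitrage ⇒ martingale measure with p* = (R−d)/(u−d) = 0.5714.
Payoff layer (t=2): V(2,0)=50.0000, V(2,1)=50.0000, V(2,2)=0.0000
(1,0): S=87.5700. Δ = (V_up−V_dn)/(S_up−S_dn) = (50.0000−50.0000)/(128.7279−55.1691) = 0.0000. V = [p*·50.0000 + (1−p*)·50.0000]/1.11 = 45.0450. B = V − Δ·S = 45.0450.
(1,1): S=204.3300. Δ = (V_up−V_dn)/(S_up−S_dn) = (0.0000−50.0000)/(300.3651−128.7279) = -0.2913. V = [p*·0.0000 + (1−p*)·50.0000]/1.11 = 19.3050. B = V − Δ·S = 78.8288.
(0,0): S=139.0000. Δ = (V_up−V_dn)/(S_up−S_dn) = (19.3050−45.0450)/(204.3300−87.5700) = -0.2205. V = [p*·19.3050 + (1−p*)·45.0450]/1.11 = 27.3301. B = V − Δ·S = 57.9730.
Root portfolio cost Δ·139+B reproduces V0=27.3301.

(0,0): Delta=-0.2205 Bond=57.9730
(1,0): Delta=0.0000 Bond=45.0450
(1,1): Delta=-0.2913 Bond=78.8288
V0=27.3301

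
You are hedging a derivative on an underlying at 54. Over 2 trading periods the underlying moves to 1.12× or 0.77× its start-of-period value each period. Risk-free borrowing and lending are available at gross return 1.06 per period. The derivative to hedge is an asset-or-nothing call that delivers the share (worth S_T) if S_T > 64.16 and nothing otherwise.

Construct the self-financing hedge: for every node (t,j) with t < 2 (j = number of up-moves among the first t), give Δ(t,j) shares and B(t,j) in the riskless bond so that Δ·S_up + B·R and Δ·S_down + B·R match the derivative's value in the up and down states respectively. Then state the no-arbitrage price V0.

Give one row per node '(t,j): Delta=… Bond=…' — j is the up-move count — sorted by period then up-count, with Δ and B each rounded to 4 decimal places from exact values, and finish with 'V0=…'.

Under the risk-neutral measure, an up-move has probability p* = (R−d)/(u−d) = 0.8286 and values discount at R = 1.06.
Terminal values V(2,·): V(2,0)=0.0000, V(2,1)=0.0000, V(2,2)=67.7376
Node (1,0) S=41.5800: V=(p*·0.0000+(1−p*)·0.0000)/1.06=0.0000; Δ=(0.0000−0.0000)/(46.5696−32.0166)=0.0000; B=V−Δ·S=0.0000
Node (1,1) S=60.4800: V=(p*·67.7376+(1−p*)·0.0000)/1.06=52.9485; Δ=(67.7376−0.0000)/(67.7376−46.5696)=3.2000; B=V−Δ·S=-140.5875
Node (0,0) S=54.0000: V=(p*·52.9485+(1−p*)·0.0000)/1.06=41.3883; Δ=(52.9485−0.0000)/(60.4800−41.5800)=2.8015; B=V−Δ·S=-109.8932
Check: Δ(0,0)·S0 + B(0,0) = 41.3883 = V0.

(0,0): Delta=2.8015 Bond=-109.8932
(1,0): Delta=0.0000 Bond=0.0000
(1,1): Delta=3.2000 Bond=-140.5875
V0=41.3883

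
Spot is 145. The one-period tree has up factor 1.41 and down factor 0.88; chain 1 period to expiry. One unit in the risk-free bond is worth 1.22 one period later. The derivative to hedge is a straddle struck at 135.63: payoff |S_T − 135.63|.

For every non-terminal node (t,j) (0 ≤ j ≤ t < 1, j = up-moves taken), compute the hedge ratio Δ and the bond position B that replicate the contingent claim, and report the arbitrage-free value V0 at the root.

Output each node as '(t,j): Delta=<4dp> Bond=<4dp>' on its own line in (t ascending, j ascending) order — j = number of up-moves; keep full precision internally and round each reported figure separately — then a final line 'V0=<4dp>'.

Under the risk-neutral measure, an up-move has probability p* = (R−d)/(u−d) = 0.6415 and values discount at R = 1.22.
Terminal payoffs: V(1,0)=8.0300, V(1,1)=68.8200
(0,0): S=145.0000. Δ = (V_up−V_dn)/(S_up−S_dn) = (68.8200−8.0300)/(204.4500−127.6000) = 0.7910. V = [p*·68.8200 + (1−p*)·8.0300]/1.22 = 38.5470. B = V − Δ·S = -76.1511.
Check: Δ(0,0)·S0 + B(0,0) = 38.5470 = V0.

(0,0): Delta=0.7910 Bond=-76.1511
V0=38.5470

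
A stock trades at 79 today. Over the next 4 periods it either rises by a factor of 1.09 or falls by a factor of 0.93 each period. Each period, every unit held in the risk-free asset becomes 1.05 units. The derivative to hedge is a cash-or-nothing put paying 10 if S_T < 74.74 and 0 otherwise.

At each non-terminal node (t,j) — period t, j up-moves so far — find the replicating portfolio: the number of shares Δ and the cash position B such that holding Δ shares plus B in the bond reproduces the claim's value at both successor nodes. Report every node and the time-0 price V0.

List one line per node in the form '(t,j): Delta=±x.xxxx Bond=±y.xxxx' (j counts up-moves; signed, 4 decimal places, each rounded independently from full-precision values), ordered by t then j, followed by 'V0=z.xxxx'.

Since d<R<u, set p* = (R−d)/(u−d) = 0.7500; price each node as the discounted p*-expectation of its children.
Terminal values V(4,·): V(4,0)=10.0000, V(4,1)=10.0000, V(4,2)=0.0000, V(4,3)=0.0000, V(4,4)=0.0000
Node (3,0) S=63.5442: V=(p*·10.0000+(1−p*)·10.0000)/1.05=9.5238; Δ=(10.0000−10.0000)/(69.2632−59.0961)=0.0000; B=V−Δ·S=9.5238
Node (3,1) S=74.4765: V=(p*·0.0000+(1−p*)·10.0000)/1.05=2.3810; Δ=(0.0000−10.0000)/(81.1794−69.2632)=-0.8392; B=V−Δ·S=64.8810
Node (3,2) S=87.2897: V=(p*·0.0000+(1−p*)·0.0000)/1.05=0.0000; Δ=(0.0000−0.0000)/(95.1458−81.1794)=0.0000; B=V−Δ·S=0.0000
Node (3,3) S=102.3073: V=(p*·0.0000+(1−p*)·0.0000)/1.05=0.0000; Δ=(0.0000−0.0000)/(111.5149−95.1458)=0.0000; B=V−Δ·S=0.0000
Node (2,0) S=68.3271: V=(p*·2.3810+(1−p*)·9.5238)/1.05=3.9683; Δ=(2.3810−9.5238)/(74.4765−63.5442)=-0.6534; B=V−Δ·S=48.6111
Node (2,1) S=80.0823: V=(p*·0.0000+(1−p*)·2.3810)/1.05=0.5669; Δ=(0.0000−2.3810)/(87.2897−74.4765)=-0.1858; B=V−Δ·S=15.4478
Node (2,2) S=93.8599: V=(p*·0.0000+(1−p*)·0.0000)/1.05=0.0000; Δ=(0.0000−0.0000)/(102.3073−87.2897)=0.0000; B=V−Δ·S=0.0000
Node (1,0) S=73.4700: V=(p*·0.5669+(1−p*)·3.9683)/1.05=1.3497; Δ=(0.5669−3.9683)/(80.0823−68.3271)=-0.2893; B=V−Δ·S=22.6082
Node (1,1) S=86.1100: V=(p*·0.0000+(1−p*)·0.5669)/1.05=0.1350; Δ=(0.0000−0.5669)/(93.8599−80.0823)=-0.0411; B=V−Δ·S=3.6781
Node (0,0) S=79.0000: V=(p*·0.1350+(1−p*)·1.3497)/1.05=0.4178; Δ=(0.1350−1.3497)/(86.1100−73.4700)=-0.0961; B=V−Δ·S=8.0101
Root portfolio cost Δ·79+B reproduces V0=0.4178.

(0,0): Delta=-0.0961 Bond=8.0101
(1,0): Delta=-0.2893 Bond=22.6082
(1,1): Delta=-0.0411 Bond=3.6781
(2,0): Delta=-0.6534 Bond=48.6111
(2,1): Delta=-0.1858 Bond=15.4478
(2,2): Delta=0.0000 Bond=0.0000
(3,0): Delta=0.0000 Bond=9.5238
(3,1): Delta=-0.8392 Bond=64.8810
(3,2): Delta=0.0000 Bond=0.0000
(3,3): Delta=0.0000 Bond=0.0000
V0=0.4178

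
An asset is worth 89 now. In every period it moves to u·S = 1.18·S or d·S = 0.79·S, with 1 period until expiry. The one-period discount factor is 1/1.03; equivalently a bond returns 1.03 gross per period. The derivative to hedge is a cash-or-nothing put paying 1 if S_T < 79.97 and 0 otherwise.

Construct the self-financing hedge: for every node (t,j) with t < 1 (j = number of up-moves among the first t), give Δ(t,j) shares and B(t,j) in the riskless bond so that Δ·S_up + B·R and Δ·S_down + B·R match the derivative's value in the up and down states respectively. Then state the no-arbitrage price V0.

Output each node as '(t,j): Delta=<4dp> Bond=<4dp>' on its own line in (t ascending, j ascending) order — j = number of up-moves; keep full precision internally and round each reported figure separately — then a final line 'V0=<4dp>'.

(0,0): Delta=-0.0288 Bond=2.9375
V0=0.3734

The replicating-portfolio and risk-neutral prices coincide; use p* = (1.03−0.79)/(1.18−0.79) = 0.6154 for the latter.
Terminal payoffs: V(1,0)=1.0000, V(1,1)=0.0000
(0,0): S=89.0000. Δ = (V_up−V_dn)/(S_up−S_dn) = (0.0000−1.0000)/(105.0200−70.3100) = -0.0288. V = [p*·0.0000 + (1−p*)·1.0000]/1.03 = 0.3734. B = V − Δ·S = 2.9375.
Each (Δ,B) replicates both successor values, so the strategy is self-financing and V0 is arbitrage-free.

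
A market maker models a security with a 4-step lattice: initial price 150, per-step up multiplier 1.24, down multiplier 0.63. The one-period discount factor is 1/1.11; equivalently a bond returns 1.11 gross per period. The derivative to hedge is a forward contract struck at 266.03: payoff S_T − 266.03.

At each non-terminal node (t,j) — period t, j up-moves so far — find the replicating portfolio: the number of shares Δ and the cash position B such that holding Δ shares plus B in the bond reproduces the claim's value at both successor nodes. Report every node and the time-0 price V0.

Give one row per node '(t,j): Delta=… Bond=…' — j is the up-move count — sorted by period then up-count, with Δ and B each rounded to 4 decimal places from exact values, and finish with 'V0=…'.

Under the risk-neutral measure, an up-move has probability p* = (R−d)/(u−d) = 0.7869 and values discount at R = 1.11.
At expiry t=4: V(4,0)=-242.4006, V(4,1)=-219.5213, V(4,2)=-174.4890, V(4,3)=-85.8540, V(4,4)=88.6021
Node (3,0) S=37.5070: V=(p*·-219.5213+(1−p*)·-242.4006)/1.11=-202.1596; Δ=(-219.5213−-242.4006)/(46.5087−23.6294)=1.0000; B=V−Δ·S=-239.6667
Node (3,1) S=73.8234: V=(p*·-174.4890+(1−p*)·-219.5213)/1.11=-165.8433; Δ=(-174.4890−-219.5213)/(91.5410−46.5087)=1.0000; B=V−Δ·S=-239.6667
Node (3,2) S=145.3032: V=(p*·-85.8540+(1−p*)·-174.4890)/1.11=-94.3635; Δ=(-85.8540−-174.4890)/(180.1760−91.5410)=1.0000; B=V−Δ·S=-239.6667
Node (3,3) S=285.9936: V=(p*·88.6021+(1−p*)·-85.8540)/1.11=46.3269; Δ=(88.6021−-85.8540)/(354.6321−180.1760)=1.0000; B=V−Δ·S=-239.6667
Node (2,0) S=59.5350: V=(p*·-165.8433+(1−p*)·-202.1596)/1.11=-156.3809; Δ=(-165.8433−-202.1596)/(73.8234−37.5070)=1.0000; B=V−Δ·S=-215.9159
Node (2,1) S=117.1800: V=(p*·-94.3635+(1−p*)·-165.8433)/1.11=-98.7359; Δ=(-94.3635−-165.8433)/(145.3032−73.8234)=1.0000; B=V−Δ·S=-215.9159
Node (2,2) S=230.6400: V=(p*·46.3269+(1−p*)·-94.3635)/1.11=14.7241; Δ=(46.3269−-94.3635)/(285.9936−145.3032)=1.0000; B=V−Δ·S=-215.9159
Node (1,0) S=94.5000: V=(p*·-98.7359+(1−p*)·-156.3809)/1.11=-100.0188; Δ=(-98.7359−-156.3809)/(117.1800−59.5350)=1.0000; B=V−Δ·S=-194.5188
Node (1,1) S=186.0000: V=(p*·14.7241+(1−p*)·-98.7359)/1.11=-8.5188; Δ=(14.7241−-98.7359)/(230.6400−117.1800)=1.0000; B=V−Δ·S=-194.5188
Node (0,0) S=150.0000: V=(p*·-8.5188+(1−p*)·-100.0188)/1.11=-25.2422; Δ=(-8.5188−-100.0188)/(186.0000−94.5000)=1.0000; B=V−Δ·S=-175.2422
The time-0 hedge costs -25.2422, which is the no-arbitrage price.

(0,0): Delta=1.0000 Bond=-175.2422
(1,0): Delta=1.0000 Bond=-194.5188
(1,1): Delta=1.0000 Bond=-194.5188
(2,0): Delta=1.0000 Bond=-215.9159
(2,1): Delta=1.0000 Bond=-215.9159
(2,2): Delta=1.0000 Bond=-215.9159
(3,0): Delta=1.0000 Bond=-239.6667
(3,1): Delta=1.0000 Bond=-239.6667
(3,2): Delta=1.0000 Bond=-239.6667
(3,3): Delta=1.0000 Bond=-239.6667
V0=-25.2422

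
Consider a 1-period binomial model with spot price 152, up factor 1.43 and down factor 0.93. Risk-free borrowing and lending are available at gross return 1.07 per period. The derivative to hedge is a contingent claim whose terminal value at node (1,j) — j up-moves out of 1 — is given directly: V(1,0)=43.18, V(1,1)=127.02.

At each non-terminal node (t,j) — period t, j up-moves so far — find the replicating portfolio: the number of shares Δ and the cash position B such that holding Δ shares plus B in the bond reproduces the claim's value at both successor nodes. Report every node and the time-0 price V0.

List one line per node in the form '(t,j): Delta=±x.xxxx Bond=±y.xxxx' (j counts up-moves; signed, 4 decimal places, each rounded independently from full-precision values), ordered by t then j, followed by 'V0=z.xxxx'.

(0,0): Delta=1.1032 Bond=-105.3854
V0=62.2946

Under the risk-neutral measure, an up-move has probability p* = (R−d)/(u−d) = 0.2800 and values discount at R = 1.07.
At expiry t=1: V(1,0)=43.1800, V(1,1)=127.0200
Node (0,0) S=152.0000: V=(p*·127.0200+(1−p*)·43.1800)/1.07=62.2946; Δ=(127.0200−43.1800)/(217.3600−141.3600)=1.1032; B=V−Δ·S=-105.3854
Check: Δ(0,0)·S0 + B(0,0) = 62.2946 = V0.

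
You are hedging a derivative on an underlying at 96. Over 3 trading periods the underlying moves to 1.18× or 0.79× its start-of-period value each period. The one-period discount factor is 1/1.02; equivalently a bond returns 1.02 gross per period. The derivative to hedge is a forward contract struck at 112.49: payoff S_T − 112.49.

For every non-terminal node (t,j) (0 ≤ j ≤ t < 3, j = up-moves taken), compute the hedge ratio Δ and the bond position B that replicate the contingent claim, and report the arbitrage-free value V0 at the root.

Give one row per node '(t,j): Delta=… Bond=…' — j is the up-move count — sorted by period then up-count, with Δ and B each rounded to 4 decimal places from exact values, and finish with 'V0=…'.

No-arbitrage ⇒ martingale measure with p* = (R−d)/(u−d) = 0.5897.
At expiry t=3: V(3,0)=-65.1583, V(3,1)=-41.7920, V(3,2)=-6.8904, V(3,3)=45.2411
  t=2,j=0: stock 59.9136 → up 70.6980 (V=-41.7920), down 47.3317 (V=-65.1583). Price -50.3707; hedge Δ=1.0000, bond B=-110.2843.
  t=2,j=1: stock 89.4912 → up 105.5996 (V=-6.8904), down 70.6980 (V=-41.7920). Price -20.7931; hedge Δ=1.0000, bond B=-110.2843.
  t=2,j=2: stock 133.6704 → up 157.7311 (V=45.2411), down 105.5996 (V=-6.8904). Price 23.3861; hedge Δ=1.0000, bond B=-110.2843.
  t=1,j=0: stock 75.8400 → up 89.4912 (V=-20.7931), down 59.9136 (V=-50.3707). Price -32.2819; hedge Δ=1.0000, bond B=-108.1219.
  t=1,j=1: stock 113.2800 → up 133.6704 (V=23.3861), down 89.4912 (V=-20.7931). Price 5.1581; hedge Δ=1.0000, bond B=-108.1219.
  t=0,j=0: stock 96.0000 → up 113.2800 (V=5.1581), down 75.8400 (V=-32.2819). Price -10.0018; hedge Δ=1.0000, bond B=-106.0018.
Root portfolio cost Δ·96+B reproduces V0=-10.0018.

(0,0): Delta=1.0000 Bond=-106.0018
(1,0): Delta=1.0000 Bond=-108.1219
(1,1): Delta=1.0000 Bond=-108.1219
(2,0): Delta=1.0000 Bond=-110.2843
(2,1): Delta=1.0000 Bond=-110.2843
(2,2): Delta=1.0000 Bond=-110.2843
V0=-10.0018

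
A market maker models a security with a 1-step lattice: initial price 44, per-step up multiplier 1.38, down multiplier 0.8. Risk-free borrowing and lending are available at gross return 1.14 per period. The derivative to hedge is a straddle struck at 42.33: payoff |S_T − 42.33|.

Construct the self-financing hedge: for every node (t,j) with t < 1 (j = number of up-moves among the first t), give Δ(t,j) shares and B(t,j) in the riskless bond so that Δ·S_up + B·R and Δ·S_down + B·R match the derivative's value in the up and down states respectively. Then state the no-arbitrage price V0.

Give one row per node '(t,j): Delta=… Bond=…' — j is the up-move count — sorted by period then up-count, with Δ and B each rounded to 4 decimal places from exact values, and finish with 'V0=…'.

(0,0): Delta=0.4412 Bond=-7.3693
V0=12.0445

Under the risk-neutral measure, an up-move has probability p* = (R−d)/(u−d) = 0.5862 and values discount at R = 1.14.
Terminal payoffs: V(1,0)=7.1300, V(1,1)=18.3900
(0,0): S=44.0000. Δ = (V_up−V_dn)/(S_up−S_dn) = (18.3900−7.1300)/(60.7200−35.2000) = 0.4412. V = [p*·18.3900 + (1−p*)·7.1300]/1.14 = 12.0445. B = V − Δ·S = -7.3693.
Self-financing check: at every node Δ·S+B equals the discounted successor values.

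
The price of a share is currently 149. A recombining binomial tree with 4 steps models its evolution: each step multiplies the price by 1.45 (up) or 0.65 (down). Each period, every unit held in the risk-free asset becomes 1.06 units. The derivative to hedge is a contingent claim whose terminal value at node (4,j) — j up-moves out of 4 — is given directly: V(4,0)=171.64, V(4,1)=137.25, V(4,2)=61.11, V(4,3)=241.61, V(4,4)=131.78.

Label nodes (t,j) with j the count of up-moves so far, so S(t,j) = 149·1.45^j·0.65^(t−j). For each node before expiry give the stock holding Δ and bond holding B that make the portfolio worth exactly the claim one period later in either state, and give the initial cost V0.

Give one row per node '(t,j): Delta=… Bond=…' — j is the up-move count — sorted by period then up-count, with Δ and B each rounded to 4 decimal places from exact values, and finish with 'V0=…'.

Under the risk-neutral measure, an up-move has probability p* = (R−d)/(u−d) = 0.5125 and values discount at R = 1.06.
Payoff layer (t=4): V(4,0)=171.6400, V(4,1)=137.2500, V(4,2)=61.1100, V(4,3)=241.6100, V(4,4)=131.7800
  t=3,j=0: stock 40.9191 → up 59.3327 (V=137.2500), down 26.5974 (V=171.6400). Price 145.2973; hedge Δ=-1.0505, bond B=188.2848.
  t=3,j=1: stock 91.2811 → up 132.3576 (V=61.1100), down 59.3327 (V=137.2500). Price 92.6682; hedge Δ=-1.0427, bond B=187.8432.
  t=3,j=2: stock 203.6271 → up 295.2593 (V=241.6100), down 132.3576 (V=61.1100). Price 144.9210; hedge Δ=1.1080, bond B=-80.7040.
  t=3,j=3: stock 454.2451 → up 658.6554 (V=131.7800), down 295.2593 (V=241.6100). Price 174.8322; hedge Δ=-0.3022, bond B=312.1197.
  t=2,j=0: stock 62.9525 → up 91.2811 (V=92.6682), down 40.9191 (V=145.2973). Price 111.6272; hedge Δ=-1.0450, bond B=177.4136.
  t=2,j=1: stock 140.4325 → up 203.6271 (V=144.9210), down 91.2811 (V=92.6682). Price 112.6865; hedge Δ=0.4651, bond B=47.3705.
  t=2,j=2: stock 313.2725 → up 454.2451 (V=174.8322), down 203.6271 (V=144.9210). Price 151.1797; hedge Δ=0.1193, bond B=113.7907.
  t=1,j=0: stock 96.8500 → up 140.4325 (V=112.6865), down 62.9525 (V=111.6272). Price 105.8209; hedge Δ=0.0137, bond B=104.4967.
  t=1,j=1: stock 216.0500 → up 313.2725 (V=151.1797), down 140.4325 (V=112.6865). Price 124.9191; hedge Δ=0.2227, bond B=76.8027.
  t=0,j=0: stock 149.0000 → up 216.0500 (V=124.9191), down 96.8500 (V=105.8209). Price 109.0648; hedge Δ=0.1602, bond B=85.1920.
Self-financing check: at every node Δ·S+B equals the discounted successor values.

(0,0): Delta=0.1602 Bond=85.1920
(1,0): Delta=0.0137 Bond=104.4967
(1,1): Delta=0.2227 Bond=76.8027
(2,0): Delta=-1.0450 Bond=177.4136
(2,1): Delta=0.4651 Bond=47.3705
(2,2): Delta=0.1193 Bond=113.7907
(3,0): Delta=-1.0505 Bond=188.2848
(3,1): Delta=-1.0427 Bond=187.8432
(3,2): Delta=1.1080 Bond=-80.7040
(3,3): Delta=-0.3022 Bond=312.1197
V0=109.0648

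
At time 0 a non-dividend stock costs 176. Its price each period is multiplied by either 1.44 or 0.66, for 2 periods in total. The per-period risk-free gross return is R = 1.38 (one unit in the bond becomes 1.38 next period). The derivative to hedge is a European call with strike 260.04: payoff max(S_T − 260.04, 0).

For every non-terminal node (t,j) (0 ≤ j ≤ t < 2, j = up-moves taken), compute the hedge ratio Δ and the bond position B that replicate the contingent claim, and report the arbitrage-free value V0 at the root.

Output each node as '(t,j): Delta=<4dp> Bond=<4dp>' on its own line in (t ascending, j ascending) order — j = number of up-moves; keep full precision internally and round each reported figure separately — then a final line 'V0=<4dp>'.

Risk-neutral probability p* = (R−d)/(u−d) = (1.38−0.66)/(1.44−0.66) = 0.9231.
At expiry t=2: V(2,0)=0.0000, V(2,1)=0.0000, V(2,2)=104.9136
Node (1,0) S=116.1600: V=(p*·0.0000+(1−p*)·0.0000)/1.38=0.0000; Δ=(0.0000−0.0000)/(167.2704−76.6656)=0.0000; B=V−Δ·S=0.0000
Node (1,1) S=253.4400: V=(p*·104.9136+(1−p*)·0.0000)/1.38=70.1763; Δ=(104.9136−0.0000)/(364.9536−167.2704)=0.5307; B=V−Δ·S=-64.3283
Node (0,0) S=176.0000: V=(p*·70.1763+(1−p*)·0.0000)/1.38=46.9407; Δ=(70.1763−0.0000)/(253.4400−116.1600)=0.5112; B=V−Δ·S=-43.0290
Root portfolio cost Δ·176+B reproduces V0=46.9407.

(0,0): Delta=0.5112 Bond=-43.0290
(1,0): Delta=0.0000 Bond=0.0000
(1,1): Delta=0.5307 Bond=-64.3283
V0=46.9407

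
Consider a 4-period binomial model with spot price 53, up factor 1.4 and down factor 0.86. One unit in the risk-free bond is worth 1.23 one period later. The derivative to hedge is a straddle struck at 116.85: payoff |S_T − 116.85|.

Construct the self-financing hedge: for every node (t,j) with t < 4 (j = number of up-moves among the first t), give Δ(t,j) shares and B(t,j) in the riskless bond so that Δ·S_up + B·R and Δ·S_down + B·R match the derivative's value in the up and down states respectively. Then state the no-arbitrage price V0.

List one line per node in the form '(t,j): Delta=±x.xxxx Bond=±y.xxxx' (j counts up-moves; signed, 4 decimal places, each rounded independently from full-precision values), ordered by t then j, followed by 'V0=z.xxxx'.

No-arbitrage ⇒ martingale measure with p* = (R−d)/(u−d) = 0.6852.
Terminal values V(4,·): V(4,0)=87.8586, V(4,1)=69.6546, V(4,2)=40.0204, V(4,3)=8.2215, V(4,4)=86.7548
Node (3,0) S=33.7110: V=(p*·69.6546+(1−p*)·87.8586)/1.23=61.2890; Δ=(69.6546−87.8586)/(47.1954−28.9914)=-1.0000; B=V−Δ·S=95.0000
Node (3,1) S=54.8783: V=(p*·40.0204+(1−p*)·69.6546)/1.23=40.1217; Δ=(40.0204−69.6546)/(76.8296−47.1954)=-1.0000; B=V−Δ·S=95.0000
Node (3,2) S=89.3368: V=(p*·8.2215+(1−p*)·40.0204)/1.23=14.8230; Δ=(8.2215−40.0204)/(125.0715−76.8296)=-0.6592; B=V−Δ·S=73.7097
Node (3,3) S=145.4320: V=(p*·86.7548+(1−p*)·8.2215)/1.23=50.4320; Δ=(86.7548−8.2215)/(203.6048−125.0715)=1.0000; B=V−Δ·S=-95.0000
Node (2,0) S=39.1988: V=(p*·40.1217+(1−p*)·61.2890)/1.23=38.0370; Δ=(40.1217−61.2890)/(54.8783−33.7110)=-1.0000; B=V−Δ·S=77.2358
Node (2,1) S=63.8120: V=(p*·14.8230+(1−p*)·40.1217)/1.23=18.5263; Δ=(14.8230−40.1217)/(89.3368−54.8783)=-0.7342; B=V−Δ·S=65.3758
Node (2,2) S=103.8800: V=(p*·50.4320+(1−p*)·14.8230)/1.23=31.8876; Δ=(50.4320−14.8230)/(145.4320−89.3368)=0.6348; B=V−Δ·S=-34.0550
Node (1,0) S=45.5800: V=(p*·18.5263+(1−p*)·38.0370)/1.23=20.0557; Δ=(18.5263−38.0370)/(63.8120−39.1988)=-0.7927; B=V−Δ·S=56.1866
Node (1,1) S=74.2000: V=(p*·31.8876+(1−p*)·18.5263)/1.23=22.5051; Δ=(31.8876−18.5263)/(103.8800−63.8120)=0.3335; B=V−Δ·S=-2.2380
Node (0,0) S=53.0000: V=(p*·22.5051+(1−p*)·20.0557)/1.23=17.6699; Δ=(22.5051−20.0557)/(74.2000−45.5800)=0.0856; B=V−Δ·S=13.1341
Each (Δ,B) replicates both successor values, so the strategy is self-financing and V0 is arbitrage-free.

(0,0): Delta=0.0856 Bond=13.1341
(1,0): Delta=-0.7927 Bond=56.1866
(1,1): Delta=0.3335 Bond=-2.2380
(2,0): Delta=-1.0000 Bond=77.2358
(2,1): Delta=-0.7342 Bond=65.3758
(2,2): Delta=0.6348 Bond=-34.0550
(3,0): Delta=-1.0000 Bond=95.0000
(3,1): Delta=-1.0000 Bond=95.0000
(3,2): Delta=-0.6592 Bond=73.7097
(3,3): Delta=1.0000 Bond=-95.0000
V0=17.6699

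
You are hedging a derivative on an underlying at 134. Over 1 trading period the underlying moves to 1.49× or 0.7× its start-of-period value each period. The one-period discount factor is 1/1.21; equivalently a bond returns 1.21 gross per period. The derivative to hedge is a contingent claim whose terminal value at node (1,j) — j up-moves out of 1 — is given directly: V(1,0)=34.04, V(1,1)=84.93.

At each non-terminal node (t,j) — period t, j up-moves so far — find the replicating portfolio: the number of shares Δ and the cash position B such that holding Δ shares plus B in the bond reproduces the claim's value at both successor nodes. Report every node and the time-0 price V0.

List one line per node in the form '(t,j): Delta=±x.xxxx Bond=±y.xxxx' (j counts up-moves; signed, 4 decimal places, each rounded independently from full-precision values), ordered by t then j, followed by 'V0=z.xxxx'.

No-arbitrage ⇒ martingale measure with p* = (R−d)/(u−d) = 0.6456.
Payoff layer (t=1): V(1,0)=34.0400, V(1,1)=84.9300
Node (0,0) S=134.0000: V=(p*·84.9300+(1−p*)·34.0400)/1.21=55.2835; Δ=(84.9300−34.0400)/(199.6600−93.8000)=0.4807; B=V−Δ·S=-9.1342
Self-financing check: at every node Δ·S+B equals the discounted successor values.

(0,0): Delta=0.4807 Bond=-9.1342
V0=55.2835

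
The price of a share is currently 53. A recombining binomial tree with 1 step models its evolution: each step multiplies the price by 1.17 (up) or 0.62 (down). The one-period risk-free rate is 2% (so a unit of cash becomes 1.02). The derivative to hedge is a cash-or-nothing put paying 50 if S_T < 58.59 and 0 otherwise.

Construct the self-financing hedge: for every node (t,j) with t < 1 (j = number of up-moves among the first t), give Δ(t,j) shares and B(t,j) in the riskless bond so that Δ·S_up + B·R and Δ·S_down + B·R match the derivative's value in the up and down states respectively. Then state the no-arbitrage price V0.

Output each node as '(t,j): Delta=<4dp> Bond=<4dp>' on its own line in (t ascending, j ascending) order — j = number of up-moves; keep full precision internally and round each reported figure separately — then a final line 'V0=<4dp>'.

Risk-neutral probability p* = (R−d)/(u−d) = (1.02−0.62)/(1.17−0.62) = 0.7273.
Payoff layer (t=1): V(1,0)=50.0000, V(1,1)=0.0000
(0,0): S=53.0000. Δ = (V_up−V_dn)/(S_up−S_dn) = (0.0000−50.0000)/(62.0100−32.8600) = -1.7153. V = [p*·0.0000 + (1−p*)·50.0000]/1.02 = 13.3690. B = V − Δ·S = 104.2781.
Root portfolio cost Δ·53+B reproduces V0=13.3690.

(0,0): Delta=-1.7153 Bond=104.2781
V0=13.3690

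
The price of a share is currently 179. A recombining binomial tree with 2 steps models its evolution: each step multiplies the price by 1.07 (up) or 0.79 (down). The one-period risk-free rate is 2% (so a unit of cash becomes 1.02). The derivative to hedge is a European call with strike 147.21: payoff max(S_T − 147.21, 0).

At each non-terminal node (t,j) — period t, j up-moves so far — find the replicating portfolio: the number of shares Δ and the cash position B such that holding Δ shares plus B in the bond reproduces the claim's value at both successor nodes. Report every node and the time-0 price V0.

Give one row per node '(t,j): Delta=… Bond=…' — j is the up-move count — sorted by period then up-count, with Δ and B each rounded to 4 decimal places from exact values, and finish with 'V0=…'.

(0,0): Delta=0.8760 Bond=-118.2118
(1,0): Delta=0.1035 Bond=-11.3374
(1,1): Delta=1.0000 Bond=-144.3235
V0=38.5943

Risk-neutral probability p* = (R−d)/(u−d) = (1.02−0.79)/(1.07−0.79) = 0.8214.
Payoff layer (t=2): V(2,0)=0.0000, V(2,1)=4.0987, V(2,2)=57.7271
Node (1,0) S=141.4100: V=(p*·4.0987+(1−p*)·0.0000)/1.02=3.3008; Δ=(4.0987−0.0000)/(151.3087−111.7139)=0.1035; B=V−Δ·S=-11.3374
Node (1,1) S=191.5300: V=(p*·57.7271+(1−p*)·4.0987)/1.02=47.2065; Δ=(57.7271−4.0987)/(204.9371−151.3087)=1.0000; B=V−Δ·S=-144.3235
Node (0,0) S=179.0000: V=(p*·47.2065+(1−p*)·3.3008)/1.02=38.5943; Δ=(47.2065−3.3008)/(191.5300−141.4100)=0.8760; B=V−Δ·S=-118.2118
Each (Δ,B) replicates both successor values, so the strategy is self-financing and V0 is arbitrage-free.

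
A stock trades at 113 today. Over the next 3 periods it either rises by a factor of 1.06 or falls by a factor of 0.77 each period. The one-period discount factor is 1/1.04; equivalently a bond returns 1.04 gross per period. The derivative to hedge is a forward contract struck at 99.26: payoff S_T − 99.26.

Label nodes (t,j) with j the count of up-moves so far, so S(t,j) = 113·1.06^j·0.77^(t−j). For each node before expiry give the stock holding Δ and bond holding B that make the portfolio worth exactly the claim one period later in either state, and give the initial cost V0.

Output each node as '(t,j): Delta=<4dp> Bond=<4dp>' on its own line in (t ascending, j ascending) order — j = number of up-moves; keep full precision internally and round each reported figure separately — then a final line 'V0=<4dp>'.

No-arbitrage ⇒ martingale measure with p* = (R−d)/(u−d) = 0.9310.
At expiry t=3: V(3,0)=-47.6718, V(3,1)=-28.2424, V(3,2)=-1.4956, V(3,3)=35.3248
Node (2,0) S=66.9977: V=(p*·-28.2424+(1−p*)·-47.6718)/1.04=-28.4446; Δ=(-28.2424−-47.6718)/(71.0176−51.5882)=1.0000; B=V−Δ·S=-95.4423
Node (2,1) S=92.2306: V=(p*·-1.4956+(1−p*)·-28.2424)/1.04=-3.2117; Δ=(-1.4956−-28.2424)/(97.7644−71.0176)=1.0000; B=V−Δ·S=-95.4423
Node (2,2) S=126.9668: V=(p*·35.3248+(1−p*)·-1.4956)/1.04=31.5245; Δ=(35.3248−-1.4956)/(134.5848−97.7644)=1.0000; B=V−Δ·S=-95.4423
Node (1,0) S=87.0100: V=(p*·-3.2117+(1−p*)·-28.4446)/1.04=-4.7614; Δ=(-3.2117−-28.4446)/(92.2306−66.9977)=1.0000; B=V−Δ·S=-91.7714
Node (1,1) S=119.7800: V=(p*·31.5245+(1−p*)·-3.2117)/1.04=28.0086; Δ=(31.5245−-3.2117)/(126.9668−92.2306)=1.0000; B=V−Δ·S=-91.7714
Node (0,0) S=113.0000: V=(p*·28.0086+(1−p*)·-4.7614)/1.04=24.7582; Δ=(28.0086−-4.7614)/(119.7800−87.0100)=1.0000; B=V−Δ·S=-88.2418
Root portfolio cost Δ·113+B reproduces V0=24.7582.

(0,0): Delta=1.0000 Bond=-88.2418
(1,0): Delta=1.0000 Bond=-91.7714
(1,1): Delta=1.0000 Bond=-91.7714
(2,0): Delta=1.0000 Bond=-95.4423
(2,1): Delta=1.0000 Bond=-95.4423
(2,2): Delta=1.0000 Bond=-95.4423
V0=24.7582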